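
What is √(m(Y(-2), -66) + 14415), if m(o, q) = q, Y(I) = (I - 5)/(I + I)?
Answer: √14349 ≈ 119.79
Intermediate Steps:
Y(I) = (-5 + I)/(2*I) (Y(I) = (-5 + I)/((2*I)) = (-5 + I)*(1/(2*I)) = (-5 + I)/(2*I))
√(m(Y(-2), -66) + 14415) = √(-66 + 14415) = √14349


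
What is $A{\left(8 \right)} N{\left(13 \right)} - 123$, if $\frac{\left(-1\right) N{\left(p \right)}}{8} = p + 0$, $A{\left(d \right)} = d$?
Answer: $-955$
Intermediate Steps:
$N{\left(p \right)} = - 8 p$ ($N{\left(p \right)} = - 8 \left(p + 0\right) = - 8 p$)
$A{\left(8 \right)} N{\left(13 \right)} - 123 = 8 \left(\left(-8\right) 13\right) - 123 = 8 \left(-104\right) - 123 = -832 - 123 = -955$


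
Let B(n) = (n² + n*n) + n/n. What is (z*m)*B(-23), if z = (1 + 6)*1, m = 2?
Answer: 14826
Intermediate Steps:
z = 7 (z = 7*1 = 7)
B(n) = 1 + 2*n² (B(n) = (n² + n²) + 1 = 2*n² + 1 = 1 + 2*n²)
(z*m)*B(-23) = (7*2)*(1 + 2*(-23)²) = 14*(1 + 2*529) = 14*(1 + 1058) = 14*1059 = 14826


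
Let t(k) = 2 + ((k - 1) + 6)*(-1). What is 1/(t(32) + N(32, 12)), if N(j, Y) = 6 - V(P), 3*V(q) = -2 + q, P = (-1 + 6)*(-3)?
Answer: -3/70 ≈ -0.042857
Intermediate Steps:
P = -15 (P = 5*(-3) = -15)
V(q) = -⅔ + q/3 (V(q) = (-2 + q)/3 = -⅔ + q/3)
N(j, Y) = 35/3 (N(j, Y) = 6 - (-⅔ + (⅓)*(-15)) = 6 - (-⅔ - 5) = 6 - 1*(-17/3) = 6 + 17/3 = 35/3)
t(k) = -3 - k (t(k) = 2 + ((-1 + k) + 6)*(-1) = 2 + (5 + k)*(-1) = 2 + (-5 - k) = -3 - k)
1/(t(32) + N(32, 12)) = 1/((-3 - 1*32) + 35/3) = 1/((-3 - 32) + 35/3) = 1/(-35 + 35/3) = 1/(-70/3) = -3/70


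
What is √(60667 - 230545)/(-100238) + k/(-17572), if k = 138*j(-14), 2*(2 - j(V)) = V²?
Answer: 144/191 - I*√169878/100238 ≈ 0.75393 - 0.0041118*I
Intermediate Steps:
j(V) = 2 - V²/2
k = -13248 (k = 138*(2 - ½*(-14)²) = 138*(2 - ½*196) = 138*(2 - 98) = 138*(-96) = -13248)
√(60667 - 230545)/(-100238) + k/(-17572) = √(60667 - 230545)/(-100238) - 13248/(-17572) = √(-169878)*(-1/100238) - 13248*(-1/17572) = (I*√169878)*(-1/100238) + 144/191 = -I*√169878/100238 + 144/191 = 144/191 - I*√169878/100238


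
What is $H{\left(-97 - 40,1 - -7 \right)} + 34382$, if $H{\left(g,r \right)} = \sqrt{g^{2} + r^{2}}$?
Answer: $34382 + \sqrt{18833} \approx 34519.0$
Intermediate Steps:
$H{\left(-97 - 40,1 - -7 \right)} + 34382 = \sqrt{\left(-97 - 40\right)^{2} + \left(1 - -7\right)^{2}} + 34382 = \sqrt{\left(-137\right)^{2} + \left(1 + 7\right)^{2}} + 34382 = \sqrt{18769 + 8^{2}} + 34382 = \sqrt{18769 + 64} + 34382 = \sqrt{18833} + 34382 = 34382 + \sqrt{18833}$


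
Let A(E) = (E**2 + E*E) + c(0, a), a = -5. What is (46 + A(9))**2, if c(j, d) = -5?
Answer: 41209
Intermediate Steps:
A(E) = -5 + 2*E**2 (A(E) = (E**2 + E*E) - 5 = (E**2 + E**2) - 5 = 2*E**2 - 5 = -5 + 2*E**2)
(46 + A(9))**2 = (46 + (-5 + 2*9**2))**2 = (46 + (-5 + 2*81))**2 = (46 + (-5 + 162))**2 = (46 + 157)**2 = 203**2 = 41209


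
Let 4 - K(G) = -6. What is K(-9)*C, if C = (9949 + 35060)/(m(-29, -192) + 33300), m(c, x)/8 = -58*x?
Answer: 75015/20398 ≈ 3.6776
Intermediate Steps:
K(G) = 10 (K(G) = 4 - 1*(-6) = 4 + 6 = 10)
m(c, x) = -464*x (m(c, x) = 8*(-58*x) = -464*x)
C = 15003/40796 (C = (9949 + 35060)/(-464*(-192) + 33300) = 45009/(89088 + 33300) = 45009/122388 = 45009*(1/122388) = 15003/40796 ≈ 0.36776)
K(-9)*C = 10*(15003/40796) = 75015/20398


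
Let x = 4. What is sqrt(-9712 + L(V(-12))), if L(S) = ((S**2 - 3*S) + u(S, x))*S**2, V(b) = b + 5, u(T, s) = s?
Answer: I*sqrt(6086) ≈ 78.013*I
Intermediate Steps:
V(b) = 5 + b
L(S) = S**2*(4 + S**2 - 3*S) (L(S) = ((S**2 - 3*S) + 4)*S**2 = (4 + S**2 - 3*S)*S**2 = S**2*(4 + S**2 - 3*S))
sqrt(-9712 + L(V(-12))) = sqrt(-9712 + (5 - 12)**2*(4 + (5 - 12)**2 - 3*(5 - 12))) = sqrt(-9712 + (-7)**2*(4 + (-7)**2 - 3*(-7))) = sqrt(-9712 + 49*(4 + 49 + 21)) = sqrt(-9712 + 49*74) = sqrt(-9712 + 3626) = sqrt(-6086) = I*sqrt(6086)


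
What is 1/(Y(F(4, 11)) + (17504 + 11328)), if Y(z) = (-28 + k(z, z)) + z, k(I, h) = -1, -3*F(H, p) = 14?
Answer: 3/86395 ≈ 3.4724e-5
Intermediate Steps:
F(H, p) = -14/3 (F(H, p) = -⅓*14 = -14/3)
Y(z) = -29 + z (Y(z) = (-28 - 1) + z = -29 + z)
1/(Y(F(4, 11)) + (17504 + 11328)) = 1/((-29 - 14/3) + (17504 + 11328)) = 1/(-101/3 + 28832) = 1/(86395/3) = 3/86395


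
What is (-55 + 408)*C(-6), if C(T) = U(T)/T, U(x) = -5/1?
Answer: 1765/6 ≈ 294.17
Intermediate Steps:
U(x) = -5 (U(x) = -5*1 = -5)
C(T) = -5/T
(-55 + 408)*C(-6) = (-55 + 408)*(-5/(-6)) = 353*(-5*(-⅙)) = 353*(⅚) = 1765/6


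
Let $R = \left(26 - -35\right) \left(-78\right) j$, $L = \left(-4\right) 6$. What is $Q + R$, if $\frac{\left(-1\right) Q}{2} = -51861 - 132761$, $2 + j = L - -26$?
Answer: $369244$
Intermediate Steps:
$L = -24$
$j = 0$ ($j = -2 - -2 = -2 + \left(-24 + 26\right) = -2 + 2 = 0$)
$R = 0$ ($R = \left(26 - -35\right) \left(-78\right) 0 = \left(26 + 35\right) \left(-78\right) 0 = 61 \left(-78\right) 0 = \left(-4758\right) 0 = 0$)
$Q = 369244$ ($Q = - 2 \left(-51861 - 132761\right) = \left(-2\right) \left(-184622\right) = 369244$)
$Q + R = 369244 + 0 = 369244$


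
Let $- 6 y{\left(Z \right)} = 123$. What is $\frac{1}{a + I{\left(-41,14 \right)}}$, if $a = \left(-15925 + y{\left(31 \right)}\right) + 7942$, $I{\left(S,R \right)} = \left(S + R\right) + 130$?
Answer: $- \frac{2}{15801} \approx -0.00012657$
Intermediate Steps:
$I{\left(S,R \right)} = 130 + R + S$ ($I{\left(S,R \right)} = \left(R + S\right) + 130 = 130 + R + S$)
$y{\left(Z \right)} = - \frac{41}{2}$ ($y{\left(Z \right)} = \left(- \frac{1}{6}\right) 123 = - \frac{41}{2}$)
$a = - \frac{16007}{2}$ ($a = \left(-15925 - \frac{41}{2}\right) + 7942 = - \frac{31891}{2} + 7942 = - \frac{16007}{2} \approx -8003.5$)
$\frac{1}{a + I{\left(-41,14 \right)}} = \frac{1}{- \frac{16007}{2} + \left(130 + 14 - 41\right)} = \frac{1}{- \frac{16007}{2} + 103} = \frac{1}{- \frac{15801}{2}} = - \frac{2}{15801}$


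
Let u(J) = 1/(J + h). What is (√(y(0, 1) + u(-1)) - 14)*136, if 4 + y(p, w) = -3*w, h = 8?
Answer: -1904 + 544*I*√21/7 ≈ -1904.0 + 356.13*I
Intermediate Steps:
y(p, w) = -4 - 3*w
u(J) = 1/(8 + J) (u(J) = 1/(J + 8) = 1/(8 + J))
(√(y(0, 1) + u(-1)) - 14)*136 = (√((-4 - 3*1) + 1/(8 - 1)) - 14)*136 = (√((-4 - 3) + 1/7) - 14)*136 = (√(-7 + ⅐) - 14)*136 = (√(-48/7) - 14)*136 = (4*I*√21/7 - 14)*136 = (-14 + 4*I*√21/7)*136 = -1904 + 544*I*√21/7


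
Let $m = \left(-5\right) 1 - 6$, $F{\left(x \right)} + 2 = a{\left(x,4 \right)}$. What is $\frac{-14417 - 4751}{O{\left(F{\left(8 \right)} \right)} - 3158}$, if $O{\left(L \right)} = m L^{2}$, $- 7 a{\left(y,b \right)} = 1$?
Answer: $\frac{939232}{157217} \approx 5.9741$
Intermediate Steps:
$a{\left(y,b \right)} = - \frac{1}{7}$ ($a{\left(y,b \right)} = \left(- \frac{1}{7}\right) 1 = - \frac{1}{7}$)
$F{\left(x \right)} = - \frac{15}{7}$ ($F{\left(x \right)} = -2 - \frac{1}{7} = - \frac{15}{7}$)
$m = -11$ ($m = -5 - 6 = -11$)
$O{\left(L \right)} = - 11 L^{2}$
$\frac{-14417 - 4751}{O{\left(F{\left(8 \right)} \right)} - 3158} = \frac{-14417 - 4751}{- 11 \left(- \frac{15}{7}\right)^{2} - 3158} = - \frac{19168}{\left(-11\right) \frac{225}{49} - 3158} = - \frac{19168}{- \frac{2475}{49} - 3158} = - \frac{19168}{- \frac{157217}{49}} = \left(-19168\right) \left(- \frac{49}{157217}\right) = \frac{939232}{157217}$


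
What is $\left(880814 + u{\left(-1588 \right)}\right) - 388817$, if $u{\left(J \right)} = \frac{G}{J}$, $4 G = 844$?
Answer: $\frac{781291025}{1588} \approx 4.92 \cdot 10^{5}$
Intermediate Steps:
$G = 211$ ($G = \frac{1}{4} \cdot 844 = 211$)
$u{\left(J \right)} = \frac{211}{J}$
$\left(880814 + u{\left(-1588 \right)}\right) - 388817 = \left(880814 + \frac{211}{-1588}\right) - 388817 = \left(880814 + 211 \left(- \frac{1}{1588}\right)\right) - 388817 = \left(880814 - \frac{211}{1588}\right) - 388817 = \frac{1398732421}{1588} - 388817 = \frac{781291025}{1588}$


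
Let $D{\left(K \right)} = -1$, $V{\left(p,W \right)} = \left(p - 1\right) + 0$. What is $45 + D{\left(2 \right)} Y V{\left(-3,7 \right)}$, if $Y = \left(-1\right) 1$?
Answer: $41$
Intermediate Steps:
$V{\left(p,W \right)} = -1 + p$ ($V{\left(p,W \right)} = \left(-1 + p\right) + 0 = -1 + p$)
$Y = -1$
$45 + D{\left(2 \right)} Y V{\left(-3,7 \right)} = 45 + \left(-1\right) \left(-1\right) \left(-1 - 3\right) = 45 + 1 \left(-4\right) = 45 - 4 = 41$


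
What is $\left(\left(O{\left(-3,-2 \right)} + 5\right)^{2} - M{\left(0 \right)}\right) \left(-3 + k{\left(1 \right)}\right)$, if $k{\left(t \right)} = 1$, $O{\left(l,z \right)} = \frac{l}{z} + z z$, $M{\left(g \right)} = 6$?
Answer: $- \frac{417}{2} \approx -208.5$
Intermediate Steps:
$O{\left(l,z \right)} = z^{2} + \frac{l}{z}$ ($O{\left(l,z \right)} = \frac{l}{z} + z^{2} = z^{2} + \frac{l}{z}$)
$\left(\left(O{\left(-3,-2 \right)} + 5\right)^{2} - M{\left(0 \right)}\right) \left(-3 + k{\left(1 \right)}\right) = \left(\left(\frac{-3 + \left(-2\right)^{3}}{-2} + 5\right)^{2} - 6\right) \left(-3 + 1\right) = \left(\left(- \frac{-3 - 8}{2} + 5\right)^{2} - 6\right) \left(-2\right) = \left(\left(\left(- \frac{1}{2}\right) \left(-11\right) + 5\right)^{2} - 6\right) \left(-2\right) = \left(\left(\frac{11}{2} + 5\right)^{2} - 6\right) \left(-2\right) = \left(\left(\frac{21}{2}\right)^{2} - 6\right) \left(-2\right) = \left(\frac{441}{4} - 6\right) \left(-2\right) = \frac{417}{4} \left(-2\right) = - \frac{417}{2}$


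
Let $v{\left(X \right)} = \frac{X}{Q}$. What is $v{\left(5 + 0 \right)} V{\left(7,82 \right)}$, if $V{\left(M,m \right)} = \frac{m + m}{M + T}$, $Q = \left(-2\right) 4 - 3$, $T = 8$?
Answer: $- \frac{164}{33} \approx -4.9697$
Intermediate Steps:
$Q = -11$ ($Q = -8 - 3 = -11$)
$V{\left(M,m \right)} = \frac{2 m}{8 + M}$ ($V{\left(M,m \right)} = \frac{m + m}{M + 8} = \frac{2 m}{8 + M}$)
$v{\left(X \right)} = - \frac{X}{11}$ ($v{\left(X \right)} = \frac{X}{-11} = X \left(- \frac{1}{11}\right) = - \frac{X}{11}$)
$v{\left(5 + 0 \right)} V{\left(7,82 \right)} = - \frac{5 + 0}{11} \cdot 2 \cdot 82 \frac{1}{8 + 7} = \left(- \frac{1}{11}\right) 5 \cdot 2 \cdot 82 \cdot \frac{1}{15} = - \frac{5 \cdot 2 \cdot 82 \cdot \frac{1}{15}}{11} = \left(- \frac{5}{11}\right) \frac{164}{15} = - \frac{164}{33}$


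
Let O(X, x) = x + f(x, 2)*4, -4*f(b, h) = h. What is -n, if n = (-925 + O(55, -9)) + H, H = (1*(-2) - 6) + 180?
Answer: 764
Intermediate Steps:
f(b, h) = -h/4
H = 172 (H = (-2 - 6) + 180 = -8 + 180 = 172)
O(X, x) = -2 + x (O(X, x) = x - 1/4*2*4 = x - 1/2*4 = x - 2 = -2 + x)
n = -764 (n = (-925 + (-2 - 9)) + 172 = (-925 - 11) + 172 = -936 + 172 = -764)
-n = -1*(-764) = 764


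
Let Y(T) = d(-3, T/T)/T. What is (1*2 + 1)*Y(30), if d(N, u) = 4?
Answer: 2/5 ≈ 0.40000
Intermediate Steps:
Y(T) = 4/T
(1*2 + 1)*Y(30) = (1*2 + 1)*(4/30) = (2 + 1)*(4*(1/30)) = 3*(2/15) = 2/5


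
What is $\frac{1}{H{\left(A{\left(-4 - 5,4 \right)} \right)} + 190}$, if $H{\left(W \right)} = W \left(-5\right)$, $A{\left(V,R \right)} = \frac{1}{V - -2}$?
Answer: $\frac{7}{1335} \approx 0.0052434$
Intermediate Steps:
$A{\left(V,R \right)} = \frac{1}{2 + V}$ ($A{\left(V,R \right)} = \frac{1}{V + \left(-1 + 3\right)} = \frac{1}{V + 2} = \frac{1}{2 + V}$)
$H{\left(W \right)} = - 5 W$
$\frac{1}{H{\left(A{\left(-4 - 5,4 \right)} \right)} + 190} = \frac{1}{- \frac{5}{2 - 9} + 190} = \frac{1}{- \frac{5}{-7} + 190} = \frac{1}{\left(-5\right) \left(- \frac{1}{7}\right) + 190} = \frac{1}{\frac{5}{7} + 190} = \frac{1}{\frac{1335}{7}} = \frac{7}{1335}$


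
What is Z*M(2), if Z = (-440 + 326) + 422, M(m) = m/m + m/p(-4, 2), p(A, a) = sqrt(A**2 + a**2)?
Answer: 308 + 308*sqrt(5)/5 ≈ 445.74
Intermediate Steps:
M(m) = 1 + m*sqrt(5)/10 (M(m) = m/m + m/(sqrt((-4)**2 + 2**2)) = 1 + m/(sqrt(16 + 4)) = 1 + m/(sqrt(20)) = 1 + m/((2*sqrt(5))) = 1 + m*(sqrt(5)/10) = 1 + m*sqrt(5)/10)
Z = 308 (Z = -114 + 422 = 308)
Z*M(2) = 308*(1 + (1/10)*2*sqrt(5)) = 308*(1 + sqrt(5)/5) = 308 + 308*sqrt(5)/5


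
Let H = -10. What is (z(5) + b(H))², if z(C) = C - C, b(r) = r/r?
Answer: 1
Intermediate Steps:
b(r) = 1
z(C) = 0
(z(5) + b(H))² = (0 + 1)² = 1² = 1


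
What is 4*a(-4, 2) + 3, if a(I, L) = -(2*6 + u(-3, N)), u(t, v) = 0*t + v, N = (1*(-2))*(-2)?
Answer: -61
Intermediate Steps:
N = 4 (N = -2*(-2) = 4)
u(t, v) = v (u(t, v) = 0 + v = v)
a(I, L) = -16 (a(I, L) = -(2*6 + 4) = -(12 + 4) = -1*16 = -16)
4*a(-4, 2) + 3 = 4*(-16) + 3 = -64 + 3 = -61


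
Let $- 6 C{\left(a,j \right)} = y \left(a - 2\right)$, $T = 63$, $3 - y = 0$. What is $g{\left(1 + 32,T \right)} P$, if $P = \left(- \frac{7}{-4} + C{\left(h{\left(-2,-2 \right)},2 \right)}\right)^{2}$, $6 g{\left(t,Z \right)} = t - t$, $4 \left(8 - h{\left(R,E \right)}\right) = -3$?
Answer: $0$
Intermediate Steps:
$y = 3$ ($y = 3 - 0 = 3 + 0 = 3$)
$h{\left(R,E \right)} = \frac{35}{4}$ ($h{\left(R,E \right)} = 8 - - \frac{3}{4} = 8 + \frac{3}{4} = \frac{35}{4}$)
$C{\left(a,j \right)} = 1 - \frac{a}{2}$ ($C{\left(a,j \right)} = - \frac{3 \left(a - 2\right)}{6} = - \frac{3 \left(-2 + a\right)}{6} = - \frac{-6 + 3 a}{6} = 1 - \frac{a}{2}$)
$g{\left(t,Z \right)} = 0$ ($g{\left(t,Z \right)} = \frac{t - t}{6} = \frac{1}{6} \cdot 0 = 0$)
$P = \frac{169}{64}$ ($P = \left(- \frac{7}{-4} + \left(1 - \frac{35}{8}\right)\right)^{2} = \left(\left(-7\right) \left(- \frac{1}{4}\right) + \left(1 - \frac{35}{8}\right)\right)^{2} = \left(\frac{7}{4} - \frac{27}{8}\right)^{2} = \left(- \frac{13}{8}\right)^{2} = \frac{169}{64} \approx 2.6406$)
$g{\left(1 + 32,T \right)} P = 0 \cdot \frac{169}{64} = 0$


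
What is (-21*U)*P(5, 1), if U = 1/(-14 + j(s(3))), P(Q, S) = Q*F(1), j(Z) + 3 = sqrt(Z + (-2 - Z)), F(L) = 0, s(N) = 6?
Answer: 0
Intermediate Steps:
j(Z) = -3 + I*sqrt(2) (j(Z) = -3 + sqrt(Z + (-2 - Z)) = -3 + sqrt(-2) = -3 + I*sqrt(2))
P(Q, S) = 0 (P(Q, S) = Q*0 = 0)
U = 1/(-17 + I*sqrt(2)) (U = 1/(-14 + (-3 + I*sqrt(2))) = 1/(-17 + I*sqrt(2)) ≈ -0.058419 - 0.0048598*I)
(-21*U)*P(5, 1) = -21*(-17/291 - I*sqrt(2)/291)*0 = (119/97 + 7*I*sqrt(2)/97)*0 = 0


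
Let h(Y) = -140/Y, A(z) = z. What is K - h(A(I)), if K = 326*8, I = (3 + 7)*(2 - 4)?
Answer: 2601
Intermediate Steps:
I = -20 (I = 10*(-2) = -20)
K = 2608
K - h(A(I)) = 2608 - (-140)/(-20) = 2608 - (-140)*(-1)/20 = 2608 - 1*7 = 2608 - 7 = 2601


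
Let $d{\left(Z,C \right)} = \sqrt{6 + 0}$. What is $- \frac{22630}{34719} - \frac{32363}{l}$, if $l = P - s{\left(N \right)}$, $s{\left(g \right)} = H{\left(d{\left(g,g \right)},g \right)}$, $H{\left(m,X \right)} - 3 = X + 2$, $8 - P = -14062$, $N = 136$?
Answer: $- \frac{159869363}{53733439} \approx -2.9752$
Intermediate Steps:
$P = 14070$ ($P = 8 - -14062 = 8 + 14062 = 14070$)
$d{\left(Z,C \right)} = \sqrt{6}$
$H{\left(m,X \right)} = 5 + X$ ($H{\left(m,X \right)} = 3 + \left(X + 2\right) = 3 + \left(2 + X\right) = 5 + X$)
$s{\left(g \right)} = 5 + g$
$l = 13929$ ($l = 14070 - \left(5 + 136\right) = 14070 - 141 = 13929$)
$- \frac{22630}{34719} - \frac{32363}{l} = - \frac{22630}{34719} - \frac{32363}{13929} = - \frac{159869363}{53733439}$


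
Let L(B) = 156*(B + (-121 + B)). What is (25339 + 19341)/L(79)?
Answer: 11170/1443 ≈ 7.7408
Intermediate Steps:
L(B) = -18876 + 312*B (L(B) = 156*(-121 + 2*B) = -18876 + 312*B)
(25339 + 19341)/L(79) = (25339 + 19341)/(-18876 + 312*79) = 44680/(-18876 + 24648) = 44680/5772 = 44680*(1/5772) = 11170/1443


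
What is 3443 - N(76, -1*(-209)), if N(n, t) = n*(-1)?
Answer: 3519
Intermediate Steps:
N(n, t) = -n
3443 - N(76, -1*(-209)) = 3443 - (-1)*76 = 3443 - 1*(-76) = 3443 + 76 = 3519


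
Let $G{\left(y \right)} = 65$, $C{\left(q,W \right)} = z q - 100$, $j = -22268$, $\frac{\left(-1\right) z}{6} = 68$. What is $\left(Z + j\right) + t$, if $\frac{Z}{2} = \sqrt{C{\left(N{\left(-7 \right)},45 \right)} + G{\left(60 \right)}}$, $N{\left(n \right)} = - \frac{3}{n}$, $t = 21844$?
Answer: $-424 + \frac{2 i \sqrt{10283}}{7} \approx -424.0 + 28.973 i$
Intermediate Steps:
$z = -408$ ($z = \left(-6\right) 68 = -408$)
$C{\left(q,W \right)} = -100 - 408 q$ ($C{\left(q,W \right)} = - 408 q - 100 = -100 - 408 q$)
$Z = \frac{2 i \sqrt{10283}}{7}$ ($Z = 2 \sqrt{\left(-100 - 408 \left(- \frac{3}{-7}\right)\right) + 65} = 2 \sqrt{\left(-100 - 408 \left(\left(-3\right) \left(- \frac{1}{7}\right)\right)\right) + 65} = 2 \sqrt{\left(-100 - \frac{1224}{7}\right) + 65} = 2 \sqrt{- \frac{1924}{7} + 65} = 2 \sqrt{- \frac{1469}{7}} = 2 \frac{i \sqrt{10283}}{7} = \frac{2 i \sqrt{10283}}{7} \approx 28.973 i$)
$\left(Z + j\right) + t = \left(\frac{2 i \sqrt{10283}}{7} - 22268\right) + 21844 = \left(-22268 + \frac{2 i \sqrt{10283}}{7}\right) + 21844 = -424 + \frac{2 i \sqrt{10283}}{7}$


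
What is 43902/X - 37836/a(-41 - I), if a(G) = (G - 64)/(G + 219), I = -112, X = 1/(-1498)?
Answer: -471328812/7 ≈ -6.7333e+7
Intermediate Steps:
X = -1/1498 ≈ -0.00066756
a(G) = (-64 + G)/(219 + G)
43902/X - 37836/a(-41 - I) = 43902/(-1/1498) - 37836*(219 + (-41 - 1*(-112)))/(-64 + (-41 - 1*(-112))) = 43902*(-1498) - 37836*(219 + (-41 + 112))/(-64 + (-41 + 112)) = -65765196 - 37836*(219 + 71)/(-64 + 71) = -65765196 - 37836/(7/290) = -65765196 - 37836/((1/290)*7) = -65765196 - 37836/7/290 = -65765196 - 37836*290/7 = -65765196 - 10972440/7 = -471328812/7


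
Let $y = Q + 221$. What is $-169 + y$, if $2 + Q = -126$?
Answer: $-76$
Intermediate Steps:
$Q = -128$ ($Q = -2 - 126 = -128$)
$y = 93$ ($y = -128 + 221 = 93$)
$-169 + y = -169 + 93 = -76$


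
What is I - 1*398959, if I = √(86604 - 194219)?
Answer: -398959 + I*√107615 ≈ -3.9896e+5 + 328.05*I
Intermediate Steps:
I = I*√107615 (I = √(-107615) = I*√107615 ≈ 328.05*I)
I - 1*398959 = I*√107615 - 1*398959 = I*√107615 - 398959 = -398959 + I*√107615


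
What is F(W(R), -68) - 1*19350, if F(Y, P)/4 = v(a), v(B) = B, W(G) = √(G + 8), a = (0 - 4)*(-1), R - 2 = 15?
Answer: -19334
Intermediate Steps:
R = 17 (R = 2 + 15 = 17)
a = 4 (a = -4*(-1) = 4)
W(G) = √(8 + G)
F(Y, P) = 16 (F(Y, P) = 4*4 = 16)
F(W(R), -68) - 1*19350 = 16 - 1*19350 = 16 - 19350 = -19334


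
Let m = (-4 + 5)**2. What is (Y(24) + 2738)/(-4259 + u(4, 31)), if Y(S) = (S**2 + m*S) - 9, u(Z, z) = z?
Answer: -3329/4228 ≈ -0.78737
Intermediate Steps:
m = 1 (m = 1**2 = 1)
Y(S) = -9 + S + S**2 (Y(S) = (S**2 + 1*S) - 9 = (S**2 + S) - 9 = (S + S**2) - 9 = -9 + S + S**2)
(Y(24) + 2738)/(-4259 + u(4, 31)) = ((-9 + 24 + 24**2) + 2738)/(-4259 + 31) = ((-9 + 24 + 576) + 2738)/(-4228) = (591 + 2738)*(-1/4228) = 3329*(-1/4228) = -3329/4228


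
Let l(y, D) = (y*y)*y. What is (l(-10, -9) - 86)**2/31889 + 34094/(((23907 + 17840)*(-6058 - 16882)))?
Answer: 564739184381857/15269667852010 ≈ 36.984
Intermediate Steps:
l(y, D) = y**3 (l(y, D) = y**2*y = y**3)
(l(-10, -9) - 86)**2/31889 + 34094/(((23907 + 17840)*(-6058 - 16882))) = ((-10)**3 - 86)**2/31889 + 34094/(((23907 + 17840)*(-6058 - 16882))) = (-1000 - 86)**2*(1/31889) + 34094/((41747*(-22940))) = (-1086)**2*(1/31889) + 34094/(-957676180) = 1179396*(1/31889) + 34094*(-1/957676180) = 1179396/31889 - 17047/478838090 = 564739184381857/15269667852010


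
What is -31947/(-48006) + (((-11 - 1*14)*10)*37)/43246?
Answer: 22322011/49430178 ≈ 0.45159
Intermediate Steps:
-31947/(-48006) + (((-11 - 1*14)*10)*37)/43246 = -31947*(-1/48006) + (((-11 - 14)*10)*37)*(1/43246) = 10649/16002 + (-25*10*37)*(1/43246) = 10649/16002 - 250*37*(1/43246) = 10649/16002 - 9250*1/43246 = 10649/16002 - 4625/21623 = 22322011/49430178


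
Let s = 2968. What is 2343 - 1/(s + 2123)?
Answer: 11928212/5091 ≈ 2343.0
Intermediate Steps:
2343 - 1/(s + 2123) = 2343 - 1/(2968 + 2123) = 2343 - 1/5091 = 11928212/5091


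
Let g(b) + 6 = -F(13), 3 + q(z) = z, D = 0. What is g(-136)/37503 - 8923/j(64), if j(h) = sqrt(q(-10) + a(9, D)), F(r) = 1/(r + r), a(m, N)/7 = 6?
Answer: -157/975078 - 8923*sqrt(29)/29 ≈ -1657.0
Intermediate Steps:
q(z) = -3 + z
a(m, N) = 42 (a(m, N) = 7*6 = 42)
F(r) = 1/(2*r)
g(b) = -157/26 (g(b) = -6 - 1/(2*13) = -6 - 1*1/26 = -6 - 1/26 = -157/26)
j(h) = sqrt(29) (j(h) = sqrt((-3 - 10) + 42) = sqrt(-13 + 42) = sqrt(29))
g(-136)/37503 - 8923/j(64) = -157/26/37503 - 8923*sqrt(29)/29 = -157/26*1/37503 - 8923*sqrt(29)/29 = -157/975078 - 8923*sqrt(29)/29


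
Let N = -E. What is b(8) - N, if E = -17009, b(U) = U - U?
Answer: -17009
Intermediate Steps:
b(U) = 0
N = 17009 (N = -1*(-17009) = 17009)
b(8) - N = 0 - 1*17009 = 0 - 17009 = -17009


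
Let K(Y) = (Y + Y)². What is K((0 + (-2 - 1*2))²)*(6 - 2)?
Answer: 4096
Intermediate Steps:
K(Y) = 4*Y² (K(Y) = (2*Y)² = 4*Y²)
K((0 + (-2 - 1*2))²)*(6 - 2) = (4*((0 + (-2 - 1*2))²)²)*(6 - 2) = (4*((0 + (-2 - 2))²)²)*4 = (4*((0 - 4)²)²)*4 = (4*((-4)²)²)*4 = (4*16²)*4 = (4*256)*4 = 1024*4 = 4096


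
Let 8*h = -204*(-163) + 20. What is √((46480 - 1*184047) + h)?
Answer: 4*I*√8338 ≈ 365.25*I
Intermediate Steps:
h = 4159 (h = (-204*(-163) + 20)/8 = (33252 + 20)/8 = (⅛)*33272 = 4159)
√((46480 - 1*184047) + h) = √((46480 - 1*184047) + 4159) = √((46480 - 184047) + 4159) = √(-137567 + 4159) = √(-133408) = 4*I*√8338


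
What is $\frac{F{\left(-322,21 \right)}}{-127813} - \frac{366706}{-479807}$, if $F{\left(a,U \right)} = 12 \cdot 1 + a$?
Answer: $\frac{79827732}{104118119} \approx 0.7667$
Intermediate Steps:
$F{\left(a,U \right)} = 12 + a$
$\frac{F{\left(-322,21 \right)}}{-127813} - \frac{366706}{-479807} = \frac{12 - 322}{-127813} - \frac{366706}{-479807} = \left(-310\right) \left(- \frac{1}{127813}\right) - - \frac{366706}{479807} = \frac{10}{4123} + \frac{366706}{479807} = \frac{79827732}{104118119}$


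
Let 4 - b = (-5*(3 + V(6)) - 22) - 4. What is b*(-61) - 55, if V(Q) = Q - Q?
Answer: -2800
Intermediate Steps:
V(Q) = 0
b = 45 (b = 4 - ((-5*(3 + 0) - 22) - 4) = 4 - ((-5*3 - 22) - 4) = 4 - ((-15 - 22) - 4) = 4 - (-37 - 4) = 4 - 1*(-41) = 4 + 41 = 45)
b*(-61) - 55 = 45*(-61) - 55 = -2745 - 55 = -2800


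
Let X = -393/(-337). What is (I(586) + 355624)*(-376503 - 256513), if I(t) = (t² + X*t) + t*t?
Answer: -222520626561840/337 ≈ -6.6030e+11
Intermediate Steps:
X = 393/337 (X = -393*(-1/337) = 393/337 ≈ 1.1662)
I(t) = 2*t² + 393*t/337 (I(t) = (t² + 393*t/337) + t*t = (t² + 393*t/337) + t² = 2*t² + 393*t/337)
(I(586) + 355624)*(-376503 - 256513) = ((1/337)*586*(393 + 674*586) + 355624)*(-376503 - 256513) = ((1/337)*586*(393 + 394964) + 355624)*(-633016) = ((1/337)*586*395357 + 355624)*(-633016) = (231679202/337 + 355624)*(-633016) = (351524490/337)*(-633016) = -222520626561840/337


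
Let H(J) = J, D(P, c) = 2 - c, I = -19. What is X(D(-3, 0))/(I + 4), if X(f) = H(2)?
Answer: -2/15 ≈ -0.13333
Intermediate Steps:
X(f) = 2
X(D(-3, 0))/(I + 4) = 2/(-19 + 4) = 2/(-15) = -1/15*2 = -2/15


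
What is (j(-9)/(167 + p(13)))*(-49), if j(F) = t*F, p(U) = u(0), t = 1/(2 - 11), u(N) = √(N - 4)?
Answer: -8183/27893 + 98*I/27893 ≈ -0.29337 + 0.0035134*I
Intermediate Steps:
u(N) = √(-4 + N)
t = -⅑ (t = 1/(-9) = -⅑ ≈ -0.11111)
p(U) = 2*I (p(U) = √(-4 + 0) = √(-4) = 2*I)
j(F) = -F/9
(j(-9)/(167 + p(13)))*(-49) = ((-⅑*(-9))/(167 + 2*I))*(-49) = (1*((167 - 2*I)/27893))*(-49) = ((167 - 2*I)/27893)*(-49) = -49*(167 - 2*I)/27893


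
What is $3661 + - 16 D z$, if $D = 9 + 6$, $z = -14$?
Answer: $7021$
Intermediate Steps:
$D = 15$
$3661 + - 16 D z = 3661 + \left(-16\right) 15 \left(-14\right) = 3661 - -3360 = 3661 + 3360 = 7021$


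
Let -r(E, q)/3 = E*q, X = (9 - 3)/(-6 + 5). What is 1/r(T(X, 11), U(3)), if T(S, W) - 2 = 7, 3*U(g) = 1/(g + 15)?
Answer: -2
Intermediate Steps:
U(g) = 1/(3*(15 + g)) (U(g) = 1/(3*(g + 15)) = 1/(3*(15 + g)))
X = -6 (X = 6/(-1) = 6*(-1) = -6)
T(S, W) = 9 (T(S, W) = 2 + 7 = 9)
r(E, q) = -3*E*q
1/r(T(X, 11), U(3)) = 1/(-3*9*1/(3*(15 + 3))) = 1/(-3*9*(⅓)/18) = 1/(-3*9*(⅓)*(1/18)) = 1/(-3*9*1/54) = 1/(-½) = -2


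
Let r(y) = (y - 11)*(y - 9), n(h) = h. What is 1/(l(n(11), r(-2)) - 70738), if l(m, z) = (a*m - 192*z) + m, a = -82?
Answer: -1/99085 ≈ -1.0092e-5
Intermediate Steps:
r(y) = (-11 + y)*(-9 + y)
l(m, z) = -192*z - 81*m (l(m, z) = (-82*m - 192*z) + m = (-192*z - 82*m) + m = -192*z - 81*m)
1/(l(n(11), r(-2)) - 70738) = 1/((-192*(99 + (-2)² - 20*(-2)) - 81*11) - 70738) = 1/((-192*(99 + 4 + 40) - 891) - 70738) = 1/((-192*143 - 891) - 70738) = 1/((-27456 - 891) - 70738) = 1/(-28347 - 70738) = 1/(-99085) = -1/99085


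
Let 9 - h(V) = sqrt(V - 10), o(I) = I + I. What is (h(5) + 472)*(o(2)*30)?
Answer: 57720 - 120*I*sqrt(5) ≈ 57720.0 - 268.33*I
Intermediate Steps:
o(I) = 2*I
h(V) = 9 - sqrt(-10 + V) (h(V) = 9 - sqrt(V - 10) = 9 - sqrt(-10 + V))
(h(5) + 472)*(o(2)*30) = ((9 - sqrt(-10 + 5)) + 472)*((2*2)*30) = ((9 - sqrt(-5)) + 472)*(4*30) = ((9 - I*sqrt(5)) + 472)*120 = (481 - I*sqrt(5))*120 = 57720 - 120*I*sqrt(5)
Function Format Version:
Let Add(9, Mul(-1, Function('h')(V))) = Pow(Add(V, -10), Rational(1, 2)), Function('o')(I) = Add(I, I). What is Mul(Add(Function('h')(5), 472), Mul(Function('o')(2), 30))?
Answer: Add(57720, Mul(-120, I, Pow(5, Rational(1, 2)))) ≈ Add(57720., Mul(-268.33, I))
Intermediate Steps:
Function('o')(I) = Mul(2, I)
Function('h')(V) = Add(9, Mul(-1, Pow(Add(-10, V), Rational(1, 2)))) (Function('h')(V) = Add(9, Mul(-1, Pow(Add(V, -10), Rational(1, 2)))) = Add(9, Mul(-1, Pow(Add(-10, V), Rational(1, 2)))))
Mul(Add(Function('h')(5), 472), Mul(Function('o')(2), 30)) = Mul(Add(Add(9, Mul(-1, Pow(Add(-10, 5), Rational(1, 2)))), 472), Mul(Mul(2, 2), 30)) = Mul(Add(Add(9, Mul(-1, Pow(-5, Rational(1, 2)))), 472), Mul(4, 30)) = Mul(Add(Add(9, Mul(-1, Mul(I, Pow(5, Rational(1, 2))))), 472), 120) = Mul(Add(Add(9, Mul(-1, I, Pow(5, Rational(1, 2)))), 472), 120) = Mul(Add(481, Mul(-1, I, Pow(5, Rational(1, 2)))), 120) = Add(57720, Mul(-120, I, Pow(5, Rational(1, 2))))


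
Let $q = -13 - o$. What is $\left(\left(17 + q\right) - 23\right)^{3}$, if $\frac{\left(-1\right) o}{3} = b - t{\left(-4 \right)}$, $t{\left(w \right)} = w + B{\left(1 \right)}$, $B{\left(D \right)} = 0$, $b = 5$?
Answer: $512$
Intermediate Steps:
$t{\left(w \right)} = w$ ($t{\left(w \right)} = w + 0 = w$)
$o = -27$ ($o = - 3 \left(5 - -4\right) = - 3 \left(5 + 4\right) = \left(-3\right) 9 = -27$)
$q = 14$ ($q = -13 - -27 = -13 + 27 = 14$)
$\left(\left(17 + q\right) - 23\right)^{3} = \left(\left(17 + 14\right) - 23\right)^{3} = \left(31 - 23\right)^{3} = 8^{3} = 512$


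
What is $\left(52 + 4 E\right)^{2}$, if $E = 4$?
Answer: $4624$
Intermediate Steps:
$\left(52 + 4 E\right)^{2} = \left(52 + 4 \cdot 4\right)^{2} = \left(52 + 16\right)^{2} = 68^{2} = 4624$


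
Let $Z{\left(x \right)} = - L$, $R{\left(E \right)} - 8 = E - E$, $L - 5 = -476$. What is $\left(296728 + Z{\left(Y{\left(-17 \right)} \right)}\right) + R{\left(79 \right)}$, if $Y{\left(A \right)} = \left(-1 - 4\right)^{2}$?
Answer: $297207$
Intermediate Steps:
$L = -471$ ($L = 5 - 476 = -471$)
$Y{\left(A \right)} = 25$ ($Y{\left(A \right)} = \left(-5\right)^{2} = 25$)
$R{\left(E \right)} = 8$ ($R{\left(E \right)} = 8 + \left(E - E\right) = 8 + 0 = 8$)
$Z{\left(x \right)} = 471$ ($Z{\left(x \right)} = \left(-1\right) \left(-471\right) = 471$)
$\left(296728 + Z{\left(Y{\left(-17 \right)} \right)}\right) + R{\left(79 \right)} = \left(296728 + 471\right) + 8 = 297199 + 8 = 297207$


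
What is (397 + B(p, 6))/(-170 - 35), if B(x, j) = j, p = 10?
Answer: -403/205 ≈ -1.9659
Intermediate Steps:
(397 + B(p, 6))/(-170 - 35) = (397 + 6)/(-170 - 35) = 403/(-205) = 403*(-1/205) = -403/205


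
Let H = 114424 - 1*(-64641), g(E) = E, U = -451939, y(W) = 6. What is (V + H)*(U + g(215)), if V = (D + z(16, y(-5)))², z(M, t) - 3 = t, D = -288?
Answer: -116050605944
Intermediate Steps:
H = 179065 (H = 114424 + 64641 = 179065)
z(M, t) = 3 + t
V = 77841 (V = (-288 + (3 + 6))² = (-288 + 9)² = (-279)² = 77841)
(V + H)*(U + g(215)) = (77841 + 179065)*(-451939 + 215) = 256906*(-451724) = -116050605944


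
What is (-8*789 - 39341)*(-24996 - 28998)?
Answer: 2464988082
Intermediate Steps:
(-8*789 - 39341)*(-24996 - 28998) = (-6312 - 39341)*(-53994) = -45653*(-53994) = 2464988082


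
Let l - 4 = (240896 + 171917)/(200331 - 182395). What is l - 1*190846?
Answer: -180133121/944 ≈ -1.9082e+5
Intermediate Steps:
l = 25503/944 (l = 4 + (240896 + 171917)/(200331 - 182395) = 4 + 412813/17936 = 4 + 412813*(1/17936) = 4 + 21727/944 = 25503/944 ≈ 27.016)
l - 1*190846 = 25503/944 - 1*190846 = 25503/944 - 190846 = -180133121/944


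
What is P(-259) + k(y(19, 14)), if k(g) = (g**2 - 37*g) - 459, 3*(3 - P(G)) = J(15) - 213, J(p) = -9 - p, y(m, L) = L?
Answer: -699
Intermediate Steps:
P(G) = 82 (P(G) = 3 - ((-9 - 1*15) - 213)/3 = 3 - ((-9 - 15) - 213)/3 = 3 - (-24 - 213)/3 = 3 - 1/3*(-237) = 3 + 79 = 82)
k(g) = -459 + g**2 - 37*g
P(-259) + k(y(19, 14)) = 82 + (-459 + 14**2 - 37*14) = 82 + (-459 + 196 - 518) = 82 - 781 = -699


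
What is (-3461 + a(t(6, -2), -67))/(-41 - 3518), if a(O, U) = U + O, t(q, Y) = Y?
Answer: 3530/3559 ≈ 0.99185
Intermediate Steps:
a(O, U) = O + U
(-3461 + a(t(6, -2), -67))/(-41 - 3518) = (-3461 + (-2 - 67))/(-41 - 3518) = (-3461 - 69)/(-3559) = -3530*(-1/3559) = 3530/3559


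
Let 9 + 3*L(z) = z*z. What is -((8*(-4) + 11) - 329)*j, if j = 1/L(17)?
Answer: 15/4 ≈ 3.7500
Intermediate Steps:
L(z) = -3 + z²/3 (L(z) = -3 + (z*z)/3 = -3 + z²/3)
j = 3/280 (j = 1/(-3 + (⅓)*17²) = 1/(-3 + (⅓)*289) = 1/(-3 + 289/3) = 1/(280/3) = 3/280 ≈ 0.010714)
-((8*(-4) + 11) - 329)*j = -((8*(-4) + 11) - 329)*3/280 = -((-32 + 11) - 329)*3/280 = -(-21 - 329)*3/280 = -(-350)*3/280 = -1*(-15/4) = 15/4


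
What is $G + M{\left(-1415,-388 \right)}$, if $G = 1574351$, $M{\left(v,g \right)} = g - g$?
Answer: $1574351$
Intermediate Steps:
$M{\left(v,g \right)} = 0$
$G + M{\left(-1415,-388 \right)} = 1574351 + 0 = 1574351$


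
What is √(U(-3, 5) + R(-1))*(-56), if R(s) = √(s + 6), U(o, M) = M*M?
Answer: -56*√(25 + √5) ≈ -292.25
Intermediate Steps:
U(o, M) = M²
R(s) = √(6 + s)
√(U(-3, 5) + R(-1))*(-56) = √(5² + √(6 - 1))*(-56) = √(25 + √5)*(-56) = -56*√(25 + √5)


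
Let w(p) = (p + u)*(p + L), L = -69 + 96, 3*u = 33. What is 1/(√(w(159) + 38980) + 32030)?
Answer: 3203/102585030 - √706/102585030 ≈ 3.0964e-5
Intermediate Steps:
u = 11 (u = (⅓)*33 = 11)
L = 27
w(p) = (11 + p)*(27 + p) (w(p) = (p + 11)*(p + 27) = (11 + p)*(27 + p))
1/(√(w(159) + 38980) + 32030) = 1/(√((297 + 159² + 38*159) + 38980) + 32030) = 1/(√((297 + 25281 + 6042) + 38980) + 32030) = 1/(√(31620 + 38980) + 32030) = 1/(√70600 + 32030) = 1/(10*√706 + 32030) = 1/(32030 + 10*√706)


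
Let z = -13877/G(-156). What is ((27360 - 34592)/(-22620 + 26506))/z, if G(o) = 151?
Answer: 546016/26963011 ≈ 0.020251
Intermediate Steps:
z = -13877/151 ≈ -91.901
((27360 - 34592)/(-22620 + 26506))/z = ((27360 - 34592)/(-22620 + 26506))/(-13877/151) = -7232/3886*(-151/13877) = -7232*1/3886*(-151/13877) = -3616/1943*(-151/13877) = 546016/26963011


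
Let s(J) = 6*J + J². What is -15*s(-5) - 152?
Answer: -77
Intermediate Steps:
s(J) = J² + 6*J
-15*s(-5) - 152 = -(-75)*(6 - 5) - 152 = -(-75) - 152 = -15*(-5) - 152 = 75 - 152 = -77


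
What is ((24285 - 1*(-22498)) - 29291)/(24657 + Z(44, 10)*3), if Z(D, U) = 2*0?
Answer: 17492/24657 ≈ 0.70941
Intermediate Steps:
Z(D, U) = 0
((24285 - 1*(-22498)) - 29291)/(24657 + Z(44, 10)*3) = ((24285 - 1*(-22498)) - 29291)/(24657 + 0*3) = ((24285 + 22498) - 29291)/(24657 + 0) = (46783 - 29291)/24657 = 17492*(1/24657) = 17492/24657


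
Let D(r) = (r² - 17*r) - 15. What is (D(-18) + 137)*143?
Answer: 107536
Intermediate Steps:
D(r) = -15 + r² - 17*r
(D(-18) + 137)*143 = ((-15 + (-18)² - 17*(-18)) + 137)*143 = ((-15 + 324 + 306) + 137)*143 = (615 + 137)*143 = 752*143 = 107536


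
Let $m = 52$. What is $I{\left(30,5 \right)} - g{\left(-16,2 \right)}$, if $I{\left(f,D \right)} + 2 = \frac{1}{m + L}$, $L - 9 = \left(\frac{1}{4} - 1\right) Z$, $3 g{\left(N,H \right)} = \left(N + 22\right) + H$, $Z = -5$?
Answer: $- \frac{3614}{777} \approx -4.6512$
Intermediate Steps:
$g{\left(N,H \right)} = \frac{22}{3} + \frac{H}{3} + \frac{N}{3}$ ($g{\left(N,H \right)} = \frac{\left(N + 22\right) + H}{3} = \frac{\left(22 + N\right) + H}{3} = \frac{22 + H + N}{3} = \frac{22}{3} + \frac{H}{3} + \frac{N}{3}$)
$L = \frac{51}{4}$ ($L = 9 + \left(\frac{1}{4} - 1\right) \left(-5\right) = 9 - - \frac{15}{4} = 9 + \frac{15}{4} = \frac{51}{4} \approx 12.75$)
$I{\left(f,D \right)} = - \frac{514}{259}$ ($I{\left(f,D \right)} = -2 + \frac{1}{52 + \frac{51}{4}} = -2 + \frac{1}{\frac{259}{4}} = -2 + \frac{4}{259} = - \frac{514}{259}$)
$I{\left(30,5 \right)} - g{\left(-16,2 \right)} = - \frac{514}{259} - \left(\frac{22}{3} + \frac{1}{3} \cdot 2 + \frac{1}{3} \left(-16\right)\right) = - \frac{514}{259} - \left(\frac{22}{3} + \frac{2}{3} - \frac{16}{3}\right) = - \frac{514}{259} - \frac{8}{3} = - \frac{3614}{777}$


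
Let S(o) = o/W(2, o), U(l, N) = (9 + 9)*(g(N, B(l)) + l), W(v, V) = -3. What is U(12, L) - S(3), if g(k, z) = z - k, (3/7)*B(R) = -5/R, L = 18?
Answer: -249/2 ≈ -124.50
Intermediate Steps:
B(R) = -35/(3*R) (B(R) = 7*(-5/R)/3 = -35/(3*R))
U(l, N) = -210/l - 18*N + 18*l (U(l, N) = (9 + 9)*((-35/(3*l) - N) + l) = 18*((-N - 35/(3*l)) + l) = 18*(l - N - 35/(3*l)) = -210/l - 18*N + 18*l)
S(o) = -o/3 (S(o) = o/(-3) = o*(-⅓) = -o/3)
U(12, L) - S(3) = (-210/12 - 18*18 + 18*12) - (-1)*3/3 = (-210*1/12 - 324 + 216) - 1*(-1) = (-35/2 - 324 + 216) + 1 = -251/2 + 1 = -249/2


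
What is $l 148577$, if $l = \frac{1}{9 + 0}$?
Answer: $\frac{148577}{9} \approx 16509.0$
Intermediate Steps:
$l = \frac{1}{9} \approx 0.11111$
$l 148577 = \frac{1}{9} \cdot 148577 = \frac{148577}{9}$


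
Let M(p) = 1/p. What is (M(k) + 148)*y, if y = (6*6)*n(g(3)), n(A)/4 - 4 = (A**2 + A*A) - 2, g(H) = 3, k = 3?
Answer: 427200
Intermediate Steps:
n(A) = 8 + 8*A**2 (n(A) = 16 + 4*((A**2 + A*A) - 2) = 16 + 4*((A**2 + A**2) - 2) = 16 + 4*(2*A**2 - 2) = 16 + 4*(-2 + 2*A**2) = 16 + (-8 + 8*A**2) = 8 + 8*A**2)
y = 2880 (y = (6*6)*(8 + 8*3**2) = 36*(8 + 8*9) = 36*(8 + 72) = 36*80 = 2880)
(M(k) + 148)*y = (1/3 + 148)*2880 = (445/3)*2880 = 427200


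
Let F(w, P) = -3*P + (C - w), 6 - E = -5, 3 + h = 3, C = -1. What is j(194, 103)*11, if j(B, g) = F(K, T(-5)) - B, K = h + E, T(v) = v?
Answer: -2101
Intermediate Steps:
h = 0 (h = -3 + 3 = 0)
E = 11 (E = 6 - 1*(-5) = 6 + 5 = 11)
K = 11 (K = 0 + 11 = 11)
F(w, P) = -1 - w - 3*P (F(w, P) = -3*P + (-1 - w) = -1 - w - 3*P)
j(B, g) = 3 - B (j(B, g) = (-1 - 1*11 - 3*(-5)) - B = (-1 - 11 + 15) - B = 3 - B)
j(194, 103)*11 = (3 - 1*194)*11 = (3 - 194)*11 = -191*11 = -2101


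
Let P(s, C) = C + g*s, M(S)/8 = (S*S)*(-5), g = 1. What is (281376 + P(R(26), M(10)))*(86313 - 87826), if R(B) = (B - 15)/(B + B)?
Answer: -21822850819/52 ≈ -4.1967e+8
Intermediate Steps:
R(B) = (-15 + B)/(2*B) (R(B) = (-15 + B)/((2*B)) = (-15 + B)*(1/(2*B)) = (-15 + B)/(2*B))
M(S) = -40*S**2 (M(S) = 8*((S*S)*(-5)) = 8*(S**2*(-5)) = 8*(-5*S**2) = -40*S**2)
P(s, C) = C + s (P(s, C) = C + 1*s = C + s)
(281376 + P(R(26), M(10)))*(86313 - 87826) = (281376 + (-40*10**2 + (1/2)*(-15 + 26)/26))*(86313 - 87826) = (281376 + (-40*100 + (1/2)*(1/26)*11))*(-1513) = (281376 + (-4000 + 11/52))*(-1513) = (281376 - 207989/52)*(-1513) = (14423563/52)*(-1513) = -21822850819/52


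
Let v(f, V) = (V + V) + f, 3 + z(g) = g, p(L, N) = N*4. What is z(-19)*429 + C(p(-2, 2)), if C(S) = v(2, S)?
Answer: -9420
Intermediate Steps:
p(L, N) = 4*N
z(g) = -3 + g
v(f, V) = f + 2*V (v(f, V) = 2*V + f = f + 2*V)
C(S) = 2 + 2*S
z(-19)*429 + C(p(-2, 2)) = (-3 - 19)*429 + (2 + 2*(4*2)) = -22*429 + (2 + 2*8) = -9438 + (2 + 16) = -9438 + 18 = -9420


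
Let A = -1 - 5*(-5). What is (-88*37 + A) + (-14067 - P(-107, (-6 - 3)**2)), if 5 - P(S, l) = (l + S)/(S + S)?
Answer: -1851515/107 ≈ -17304.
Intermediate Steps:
A = 24 (A = -1 + 25 = 24)
P(S, l) = 5 - (S + l)/(2*S) (P(S, l) = 5 - (l + S)/(S + S) = 5 - (S + l)/(2*S))
(-88*37 + A) + (-14067 - P(-107, (-6 - 3)**2)) = (-88*37 + 24) + (-14067 - (-(-6 - 3)**2 + 9*(-107))/(2*(-107))) = (-3256 + 24) + (-14067 - (-1)*(-1*(-9)**2 - 963)/(2*107)) = -3232 + (-14067 - (-1)*(-1*81 - 963)/(2*107)) = -3232 + (-14067 - (-1)*(-81 - 963)/(2*107)) = -3232 + (-14067 - (-1)*(-1044)/(2*107)) = -3232 + (-14067 - 1*522/107) = -3232 + (-14067 - 522/107) = -3232 - 1505691/107 = -1851515/107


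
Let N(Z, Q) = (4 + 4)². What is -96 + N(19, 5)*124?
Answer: 7840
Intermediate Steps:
N(Z, Q) = 64 (N(Z, Q) = 8² = 64)
-96 + N(19, 5)*124 = -96 + 64*124 = -96 + 7936 = 7840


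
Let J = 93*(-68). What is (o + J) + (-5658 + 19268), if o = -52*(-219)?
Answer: 18674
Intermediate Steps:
J = -6324
o = 11388
(o + J) + (-5658 + 19268) = (11388 - 6324) + (-5658 + 19268) = 5064 + 13610 = 18674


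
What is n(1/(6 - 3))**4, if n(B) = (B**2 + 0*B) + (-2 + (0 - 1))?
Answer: 456976/6561 ≈ 69.650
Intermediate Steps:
n(B) = -3 + B**2 (n(B) = (B**2 + 0) + (-2 - 1) = B**2 - 3 = -3 + B**2)
n(1/(6 - 3))**4 = (-3 + (1/(6 - 3))**2)**4 = (-3 + (1/3)**2)**4 = (-3 + 1/9)**4 = (-26/9)**4 = 456976/6561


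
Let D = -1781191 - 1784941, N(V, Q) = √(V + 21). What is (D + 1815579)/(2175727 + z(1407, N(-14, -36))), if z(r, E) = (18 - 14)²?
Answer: -1750553/2175743 ≈ -0.80458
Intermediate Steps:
N(V, Q) = √(21 + V)
z(r, E) = 16 (z(r, E) = 4² = 16)
D = -3566132
(D + 1815579)/(2175727 + z(1407, N(-14, -36))) = (-3566132 + 1815579)/(2175727 + 16) = -1750553/2175743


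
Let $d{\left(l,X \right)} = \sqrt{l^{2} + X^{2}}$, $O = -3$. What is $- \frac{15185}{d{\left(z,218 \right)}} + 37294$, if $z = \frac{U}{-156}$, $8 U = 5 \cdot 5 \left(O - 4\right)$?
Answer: $37294 - \frac{18950880 \sqrt{74018850721}}{74018850721} \approx 37224.0$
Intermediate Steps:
$U = - \frac{175}{8}$ ($U = \frac{5 \cdot 5 \left(-3 - 4\right)}{8} = \frac{25 \left(-7\right)}{8} = \frac{1}{8} \left(-175\right) = - \frac{175}{8} \approx -21.875$)
$z = \frac{175}{1248}$ ($z = - \frac{175}{8 \left(-156\right)} = \left(- \frac{175}{8}\right) \left(- \frac{1}{156}\right) = \frac{175}{1248} \approx 0.14022$)
$d{\left(l,X \right)} = \sqrt{X^{2} + l^{2}}$
$- \frac{15185}{d{\left(z,218 \right)}} + 37294 = - \frac{15185}{\sqrt{218^{2} + \left(\frac{175}{1248}\right)^{2}}} + 37294 = - \frac{15185}{\sqrt{47524 + \frac{30625}{1557504}}} + 37294 = - \frac{15185}{\sqrt{\frac{74018850721}{1557504}}} + 37294 = - \frac{15185}{\frac{1}{1248} \sqrt{74018850721}} + 37294 = - 15185 \frac{1248 \sqrt{74018850721}}{74018850721} + 37294 = - \frac{18950880 \sqrt{74018850721}}{74018850721} + 37294 = 37294 - \frac{18950880 \sqrt{74018850721}}{74018850721}$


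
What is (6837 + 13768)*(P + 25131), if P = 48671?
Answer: 1520690210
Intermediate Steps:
(6837 + 13768)*(P + 25131) = (6837 + 13768)*(48671 + 25131) = 20605*73802 = 1520690210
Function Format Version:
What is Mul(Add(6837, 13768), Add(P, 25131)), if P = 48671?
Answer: 1520690210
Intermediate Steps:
Mul(Add(6837, 13768), Add(P, 25131)) = Mul(Add(6837, 13768), Add(48671, 25131)) = Mul(20605, 73802) = 1520690210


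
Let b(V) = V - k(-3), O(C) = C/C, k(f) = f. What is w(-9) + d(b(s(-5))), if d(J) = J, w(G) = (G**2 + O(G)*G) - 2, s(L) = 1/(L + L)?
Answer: 729/10 ≈ 72.900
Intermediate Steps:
O(C) = 1
s(L) = 1/(2*L)
w(G) = -2 + G + G**2 (w(G) = (G**2 + 1*G) - 2 = (G**2 + G) - 2 = (G + G**2) - 2 = -2 + G + G**2)
b(V) = 3 + V (b(V) = V - 1*(-3) = V + 3 = 3 + V)
w(-9) + d(b(s(-5))) = (-2 - 9 + (-9)**2) + (3 + (1/2)/(-5)) = (-2 - 9 + 81) + (3 + (1/2)*(-1/5)) = 70 + (3 - 1/10) = 70 + 29/10 = 729/10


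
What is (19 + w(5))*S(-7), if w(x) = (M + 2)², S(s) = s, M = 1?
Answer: -196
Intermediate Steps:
w(x) = 9 (w(x) = (1 + 2)² = 3² = 9)
(19 + w(5))*S(-7) = (19 + 9)*(-7) = 28*(-7) = -196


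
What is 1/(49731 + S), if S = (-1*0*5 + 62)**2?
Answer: 1/53575 ≈ 1.8665e-5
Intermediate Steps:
S = 3844 (S = (0*5 + 62)**2 = (0 + 62)**2 = 62**2 = 3844)
1/(49731 + S) = 1/(49731 + 3844) = 1/53575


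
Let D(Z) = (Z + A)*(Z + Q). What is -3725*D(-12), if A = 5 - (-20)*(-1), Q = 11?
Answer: -100575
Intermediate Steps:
A = -15 (A = 5 - 5*4 = 5 - 20 = -15)
D(Z) = (-15 + Z)*(11 + Z) (D(Z) = (Z - 15)*(Z + 11) = (-15 + Z)*(11 + Z))
-3725*D(-12) = -3725*(-165 + (-12)**2 - 4*(-12)) = -3725*(-165 + 144 + 48) = -3725*27 = -100575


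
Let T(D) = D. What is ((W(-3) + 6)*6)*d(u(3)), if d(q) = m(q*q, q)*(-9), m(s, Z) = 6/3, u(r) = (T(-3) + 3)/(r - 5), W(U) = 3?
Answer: -972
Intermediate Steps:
u(r) = 0 (u(r) = (-3 + 3)/(r - 5) = 0/(-5 + r) = 0)
m(s, Z) = 2 (m(s, Z) = 6*(1/3) = 2)
d(q) = -18 (d(q) = 2*(-9) = -18)
((W(-3) + 6)*6)*d(u(3)) = ((3 + 6)*6)*(-18) = (9*6)*(-18) = 54*(-18) = -972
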